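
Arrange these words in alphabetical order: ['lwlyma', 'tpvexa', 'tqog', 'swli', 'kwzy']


Compare strings character by character (the first differing letter decides):
  'kwzy' < 'lwlyma' since 'k' < 'l' at position 1
  'lwlyma' < 'swli' since 'l' < 's' at position 1
  'swli' < 'tpvexa' since 's' < 't' at position 1
  'tpvexa' < 'tqog' since 'p' < 'q' at position 2
Chaining these comparisons gives the alphabetical order.
Final answer: ['kwzy', 'lwlyma', 'swli', 'tpvexa', 'tqog']


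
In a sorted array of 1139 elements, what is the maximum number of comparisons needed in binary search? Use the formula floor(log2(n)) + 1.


Binary search halves the search space each step.
Maximum comparisons = floor(log2(1139)) + 1
log2(1139) = 10.1536
floor(log2(1139)) = 10, so 10 + 1 = 11
Final answer: 11


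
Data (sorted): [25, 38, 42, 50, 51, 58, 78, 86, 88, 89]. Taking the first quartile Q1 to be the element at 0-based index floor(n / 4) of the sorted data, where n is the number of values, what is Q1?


The list has n = 10 elements.
Q1 index = floor(10 / 4) = floor(2.5) = 2
Counting from index 0 in the sorted data, the element at index 2 is 42.
Final answer: 42


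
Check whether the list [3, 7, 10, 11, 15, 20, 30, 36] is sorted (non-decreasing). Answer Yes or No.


Check consecutive pairs:
  3 <= 7? True
  7 <= 10? True
  10 <= 11? True
  11 <= 15? True
  15 <= 20? True
  20 <= 30? True
  30 <= 36? True
Every consecutive pair is in order, so the list is non-decreasing.
Final answer: Yes


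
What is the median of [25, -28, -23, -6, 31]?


First, sort the list: [-28, -23, -6, 25, 31]
The list has 5 elements (odd count).
The middle index is 2 (0-based), and the element there is -6.
Final answer: -6


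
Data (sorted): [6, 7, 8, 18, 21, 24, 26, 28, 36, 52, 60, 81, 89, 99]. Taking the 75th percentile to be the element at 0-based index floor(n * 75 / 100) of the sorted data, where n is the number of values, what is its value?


The dataset has n = 14 elements.
Index = floor(14 * 75 / 100) = floor(1050 / 100) = floor(10.5) = 10
Counting from index 0 in the sorted data, the element at index 10 is 60.
Final answer: 60


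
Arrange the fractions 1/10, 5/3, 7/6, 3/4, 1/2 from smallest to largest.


Convert to decimal for comparison:
  1/10 = 0.1
  5/3 = 1.6667
  7/6 = 1.1667
  3/4 = 0.75
  1/2 = 0.5
Decimals in increasing order: 0.1 < 0.5 < 0.75 < 1.1667 < 1.6667
Writing each back as its fraction gives the sorted order.
Final answer: 1/10, 1/2, 3/4, 7/6, 5/3


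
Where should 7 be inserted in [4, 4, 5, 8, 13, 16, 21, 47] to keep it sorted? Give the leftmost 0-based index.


List is sorted: [4, 4, 5, 8, 13, 16, 21, 47]
We need the leftmost position where 7 can be inserted, i.e. the first index whose element is >= 7 (or the end of the list if none is).
Binary search with low=0, high=8 (0-based indices):
  low=0, high=8, mid=4: a[4]=13 >= 7, so high = 4
  low=0, high=4, mid=2: a[2]=5 < 7, so low = 3
  low=3, high=4, mid=3: a[3]=8 >= 7, so high = 3
Now low = high = 3, so the insertion index is 3.
Final answer: 3


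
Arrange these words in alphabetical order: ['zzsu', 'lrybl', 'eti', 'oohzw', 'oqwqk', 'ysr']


Compare strings character by character (the first differing letter decides):
  'eti' < 'lrybl' since 'e' < 'l' at position 1
  'lrybl' < 'oohzw' since 'l' < 'o' at position 1
  'oohzw' < 'oqwqk' since 'o' < 'q' at position 2
  'oqwqk' < 'ysr' since 'o' < 'y' at position 1
  'ysr' < 'zzsu' since 'y' < 'z' at position 1
Chaining these comparisons gives the alphabetical order.
Final answer: ['eti', 'lrybl', 'oohzw', 'oqwqk', 'ysr', 'zzsu']


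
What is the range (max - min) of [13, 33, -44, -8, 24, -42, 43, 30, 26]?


Maximum value: 43
Minimum value: -44
Range = 43 - (-44) = 87
Final answer: 87


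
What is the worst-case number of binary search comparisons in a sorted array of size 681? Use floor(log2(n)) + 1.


Binary search halves the search space each step.
Maximum comparisons = floor(log2(681)) + 1
log2(681) = 9.4115
floor(log2(681)) = 9, so 9 + 1 = 10
Final answer: 10


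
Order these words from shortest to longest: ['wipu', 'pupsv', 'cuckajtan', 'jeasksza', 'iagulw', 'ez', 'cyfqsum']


Compute lengths:
  'wipu' has length 4
  'pupsv' has length 5
  'cuckajtan' has length 9
  'jeasksza' has length 8
  'iagulw' has length 6
  'ez' has length 2
  'cyfqsum' has length 7
Lengths in increasing order: 2 < 4 < 5 < 6 < 7 < 8 < 9
Listing the words in that order gives the answer.
Final answer: ['ez', 'wipu', 'pupsv', 'iagulw', 'cyfqsum', 'jeasksza', 'cuckajtan']


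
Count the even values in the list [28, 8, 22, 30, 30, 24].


Check each element:
  28 is even
  8 is even
  22 is even
  30 is even
  30 is even
  24 is even
Evens: [28, 8, 22, 30, 30, 24]
Count of evens = 6
Final answer: 6


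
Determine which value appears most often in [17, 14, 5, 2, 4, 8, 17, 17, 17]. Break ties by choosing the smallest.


Count the frequency of each value:
  2 appears 1 time(s)
  4 appears 1 time(s)
  5 appears 1 time(s)
  8 appears 1 time(s)
  14 appears 1 time(s)
  17 appears 4 time(s)
Maximum frequency is 4.
Only 17 reaches that frequency, so it is the mode.
Final answer: 17


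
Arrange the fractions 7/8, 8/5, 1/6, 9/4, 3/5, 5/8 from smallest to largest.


Convert to decimal for comparison:
  7/8 = 0.875
  8/5 = 1.6
  1/6 = 0.1667
  9/4 = 2.25
  3/5 = 0.6
  5/8 = 0.625
Decimals in increasing order: 0.1667 < 0.6 < 0.625 < 0.875 < 1.6 < 2.25
Writing each back as its fraction gives the sorted order.
Final answer: 1/6, 3/5, 5/8, 7/8, 8/5, 9/4


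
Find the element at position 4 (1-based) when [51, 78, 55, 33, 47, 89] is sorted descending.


Sort descending: [89, 78, 55, 51, 47, 33]
The 4th element (1-indexed) is at index 3.
Value = 51
Final answer: 51


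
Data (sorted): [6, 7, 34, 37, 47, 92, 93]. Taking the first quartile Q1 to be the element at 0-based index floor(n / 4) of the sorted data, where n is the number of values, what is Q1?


The list has n = 7 elements.
Q1 index = floor(7 / 4) = floor(1.75) = 1
Counting from index 0 in the sorted data, the element at index 1 is 7.
Final answer: 7


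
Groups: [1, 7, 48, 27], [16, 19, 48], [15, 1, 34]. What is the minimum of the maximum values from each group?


Find max of each group:
  Group 1: [1, 7, 48, 27] -> max = 48
  Group 2: [16, 19, 48] -> max = 48
  Group 3: [15, 1, 34] -> max = 34
Maxes: [48, 48, 34]
Minimum of maxes = 34
Final answer: 34


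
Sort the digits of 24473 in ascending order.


The number 24473 has digits: 2, 4, 4, 7, 3
Sorted: 2, 3, 4, 4, 7
Joining the sorted digits gives the result.
Final answer: 23447


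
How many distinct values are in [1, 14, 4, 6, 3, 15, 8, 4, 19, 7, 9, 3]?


List all unique values:
Distinct values: [1, 3, 4, 6, 7, 8, 9, 14, 15, 19]
Count = 10
Final answer: 10


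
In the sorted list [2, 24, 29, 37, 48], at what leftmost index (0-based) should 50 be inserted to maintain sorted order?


List is sorted: [2, 24, 29, 37, 48]
We need the leftmost position where 50 can be inserted, i.e. the first index whose element is >= 50 (or the end of the list if none is).
Binary search with low=0, high=5 (0-based indices):
  low=0, high=5, mid=2: a[2]=29 < 50, so low = 3
  low=3, high=5, mid=4: a[4]=48 < 50, so low = 5
Now low = high = 5, so the insertion index is 5.
Final answer: 5


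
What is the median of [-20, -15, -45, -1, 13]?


First, sort the list: [-45, -20, -15, -1, 13]
The list has 5 elements (odd count).
The middle index is 2 (0-based), and the element there is -15.
Final answer: -15


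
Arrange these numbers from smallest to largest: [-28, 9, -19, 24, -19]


Original list: [-28, 9, -19, 24, -19]
Repeatedly take the smallest remaining element:
  Remaining [-28, 9, -19, 24, -19] -> smallest is -28
  Remaining [9, -19, 24, -19] -> smallest is -19
  Remaining [9, 24, -19] -> smallest is -19
  Remaining [9, 24] -> smallest is 9
  Remaining [24] -> smallest is 24
Collecting the picks in order gives the sorted list.
Final answer: [-28, -19, -19, 9, 24]


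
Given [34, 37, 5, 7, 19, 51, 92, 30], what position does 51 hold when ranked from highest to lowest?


Sort descending: [92, 51, 37, 34, 30, 19, 7, 5]
Find 51 in the sorted list.
51 is at position 2.
Final answer: 2


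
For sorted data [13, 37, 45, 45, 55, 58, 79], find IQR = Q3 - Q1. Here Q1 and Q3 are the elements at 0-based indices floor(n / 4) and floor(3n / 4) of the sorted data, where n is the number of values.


The data has n = 7 elements.
Q1 index = floor(7 / 4) = floor(1.75) = 1; Q3 index = floor(3 * 7 / 4) = floor(5.25) = 5
Q1 = element at index 1 = 37
Q3 = element at index 5 = 58
IQR = 58 - 37 = 21
Final answer: 21


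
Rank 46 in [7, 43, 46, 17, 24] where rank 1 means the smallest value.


Sort ascending: [7, 17, 24, 43, 46]
Find 46 in the sorted list.
46 is at position 5 (1-indexed).
Final answer: 5


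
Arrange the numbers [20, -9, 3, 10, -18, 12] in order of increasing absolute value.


Compute absolute values:
  |20| = 20
  |-9| = 9
  |3| = 3
  |10| = 10
  |-18| = 18
  |12| = 12
Absolute values in increasing order: 3 < 9 < 10 < 12 < 18 < 20
Listing the original numbers in that order gives the answer.
Final answer: [3, -9, 10, 12, -18, 20]


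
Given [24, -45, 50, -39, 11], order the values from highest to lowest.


Original list: [24, -45, 50, -39, 11]
Repeatedly take the largest remaining element:
  Remaining [24, -45, 50, -39, 11] -> largest is 50
  Remaining [24, -45, -39, 11] -> largest is 24
  Remaining [-45, -39, 11] -> largest is 11
  Remaining [-45, -39] -> largest is -39
  Remaining [-45] -> largest is -45
Collecting the picks in order gives the descending list.
Final answer: [50, 24, 11, -39, -45]


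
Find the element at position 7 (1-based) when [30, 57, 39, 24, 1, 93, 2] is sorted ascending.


Sort ascending: [1, 2, 24, 30, 39, 57, 93]
The 7th element (1-indexed) is at index 6.
Value = 93
Final answer: 93


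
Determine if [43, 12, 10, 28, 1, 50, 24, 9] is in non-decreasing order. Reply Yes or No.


Check consecutive pairs:
  43 <= 12? False
  12 <= 10? False
  10 <= 28? True
  28 <= 1? False
  1 <= 50? True
  50 <= 24? False
  24 <= 9? False
5 consecutive pair(s) are out of order, so the list is not sorted.
Final answer: No


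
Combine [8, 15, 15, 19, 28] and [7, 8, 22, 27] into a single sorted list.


List A: [8, 15, 15, 19, 28]
List B: [7, 8, 22, 27]
Repeatedly compare the front elements and take the smaller:
  8 vs 7 -> take 7
  8 vs 8 -> take 8
  15 vs 8 -> take 8
  15 vs 22 -> take 15
  15 vs 22 -> take 15
  19 vs 22 -> take 19
  28 vs 22 -> take 22
  28 vs 27 -> take 27
  B is exhausted; append the rest of A: [28]
Final answer: [7, 8, 8, 15, 15, 19, 22, 27, 28]


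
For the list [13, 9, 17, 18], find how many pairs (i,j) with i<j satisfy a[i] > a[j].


For each element, count the later elements that are smaller than it:
  13 (index 0): smaller elements after it = [9] -> 1
  9 (index 1): smaller elements after it = [] -> 0
  17 (index 2): smaller elements after it = [] -> 0
Total inversions = 1 + 0 + 0 = 1
Final answer: 1


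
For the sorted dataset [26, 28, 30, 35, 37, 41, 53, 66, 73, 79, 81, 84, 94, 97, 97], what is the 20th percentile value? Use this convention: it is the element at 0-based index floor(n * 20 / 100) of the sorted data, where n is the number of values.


The dataset has n = 15 elements.
Index = floor(15 * 20 / 100) = floor(300 / 100) = floor(3) = 3
Counting from index 0 in the sorted data, the element at index 3 is 35.
Final answer: 35


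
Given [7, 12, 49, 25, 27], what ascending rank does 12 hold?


Sort ascending: [7, 12, 25, 27, 49]
Find 12 in the sorted list.
12 is at position 2 (1-indexed).
Final answer: 2


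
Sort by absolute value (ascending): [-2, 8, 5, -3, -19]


Compute absolute values:
  |-2| = 2
  |8| = 8
  |5| = 5
  |-3| = 3
  |-19| = 19
Absolute values in increasing order: 2 < 3 < 5 < 8 < 19
Listing the original numbers in that order gives the answer.
Final answer: [-2, -3, 5, 8, -19]


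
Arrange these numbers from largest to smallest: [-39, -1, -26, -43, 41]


Original list: [-39, -1, -26, -43, 41]
Repeatedly take the largest remaining element:
  Remaining [-39, -1, -26, -43, 41] -> largest is 41
  Remaining [-39, -1, -26, -43] -> largest is -1
  Remaining [-39, -26, -43] -> largest is -26
  Remaining [-39, -43] -> largest is -39
  Remaining [-43] -> largest is -43
Collecting the picks in order gives the descending list.
Final answer: [41, -1, -26, -39, -43]


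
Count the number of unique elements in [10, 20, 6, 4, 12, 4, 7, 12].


List all unique values:
Distinct values: [4, 6, 7, 10, 12, 20]
Count = 6
Final answer: 6


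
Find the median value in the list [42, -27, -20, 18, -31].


First, sort the list: [-31, -27, -20, 18, 42]
The list has 5 elements (odd count).
The middle index is 2 (0-based), and the element there is -20.
Final answer: -20


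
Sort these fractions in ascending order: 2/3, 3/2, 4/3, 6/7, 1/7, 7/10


Convert to decimal for comparison:
  2/3 = 0.6667
  3/2 = 1.5
  4/3 = 1.3333
  6/7 = 0.8571
  1/7 = 0.1429
  7/10 = 0.7
Decimals in increasing order: 0.1429 < 0.6667 < 0.7 < 0.8571 < 1.3333 < 1.5
Writing each back as its fraction gives the sorted order.
Final answer: 1/7, 2/3, 7/10, 6/7, 4/3, 3/2


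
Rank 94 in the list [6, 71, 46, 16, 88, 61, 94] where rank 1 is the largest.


Sort descending: [94, 88, 71, 61, 46, 16, 6]
Find 94 in the sorted list.
94 is at position 1.
Final answer: 1


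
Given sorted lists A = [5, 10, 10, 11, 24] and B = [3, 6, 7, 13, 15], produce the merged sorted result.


List A: [5, 10, 10, 11, 24]
List B: [3, 6, 7, 13, 15]
Repeatedly compare the front elements and take the smaller:
  5 vs 3 -> take 3
  5 vs 6 -> take 5
  10 vs 6 -> take 6
  10 vs 7 -> take 7
  10 vs 13 -> take 10
  10 vs 13 -> take 10
  11 vs 13 -> take 11
  24 vs 13 -> take 13
  24 vs 15 -> take 15
  B is exhausted; append the rest of A: [24]
Final answer: [3, 5, 6, 7, 10, 10, 11, 13, 15, 24]


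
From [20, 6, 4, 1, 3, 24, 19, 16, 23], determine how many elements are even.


Check each element:
  20 is even
  6 is even
  4 is even
  1 is odd
  3 is odd
  24 is even
  19 is odd
  16 is even
  23 is odd
Evens: [20, 6, 4, 24, 16]
Count of evens = 5
Final answer: 5


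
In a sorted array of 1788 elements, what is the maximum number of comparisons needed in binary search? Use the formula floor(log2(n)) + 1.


Binary search halves the search space each step.
Maximum comparisons = floor(log2(1788)) + 1
log2(1788) = 10.8041
floor(log2(1788)) = 10, so 10 + 1 = 11
Final answer: 11


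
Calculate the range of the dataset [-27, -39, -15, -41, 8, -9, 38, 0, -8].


Maximum value: 38
Minimum value: -41
Range = 38 - (-41) = 79
Final answer: 79


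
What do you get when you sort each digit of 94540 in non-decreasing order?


The number 94540 has digits: 9, 4, 5, 4, 0
Sorted: 0, 4, 4, 5, 9
Joining the sorted digits gives the result.
Final answer: 04459


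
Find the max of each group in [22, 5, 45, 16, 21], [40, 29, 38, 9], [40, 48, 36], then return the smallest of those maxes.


Find max of each group:
  Group 1: [22, 5, 45, 16, 21] -> max = 45
  Group 2: [40, 29, 38, 9] -> max = 40
  Group 3: [40, 48, 36] -> max = 48
Maxes: [45, 40, 48]
Minimum of maxes = 40
Final answer: 40


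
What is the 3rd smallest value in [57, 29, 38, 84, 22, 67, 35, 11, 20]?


Sort ascending: [11, 20, 22, 29, 35, 38, 57, 67, 84]
The 3rd element (1-indexed) is at index 2.
Value = 22
Final answer: 22


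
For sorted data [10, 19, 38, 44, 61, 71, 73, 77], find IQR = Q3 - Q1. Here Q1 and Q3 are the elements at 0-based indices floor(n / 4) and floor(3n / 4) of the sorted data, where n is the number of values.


The data has n = 8 elements.
Q1 index = floor(8 / 4) = floor(2) = 2; Q3 index = floor(3 * 8 / 4) = floor(6) = 6
Q1 = element at index 2 = 38
Q3 = element at index 6 = 73
IQR = 73 - 38 = 35
Final answer: 35


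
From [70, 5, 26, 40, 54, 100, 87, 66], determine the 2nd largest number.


Sort descending: [100, 87, 70, 66, 54, 40, 26, 5]
The 2nd element (1-indexed) is at index 1.
Value = 87
Final answer: 87


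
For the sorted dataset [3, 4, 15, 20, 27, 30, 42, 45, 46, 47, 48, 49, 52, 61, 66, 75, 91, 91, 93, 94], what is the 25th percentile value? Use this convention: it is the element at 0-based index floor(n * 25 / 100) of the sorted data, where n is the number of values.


The dataset has n = 20 elements.
Index = floor(20 * 25 / 100) = floor(500 / 100) = floor(5) = 5
Counting from index 0 in the sorted data, the element at index 5 is 30.
Final answer: 30


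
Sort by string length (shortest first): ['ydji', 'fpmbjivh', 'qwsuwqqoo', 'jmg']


Compute lengths:
  'ydji' has length 4
  'fpmbjivh' has length 8
  'qwsuwqqoo' has length 9
  'jmg' has length 3
Lengths in increasing order: 3 < 4 < 8 < 9
Listing the words in that order gives the answer.
Final answer: ['jmg', 'ydji', 'fpmbjivh', 'qwsuwqqoo']


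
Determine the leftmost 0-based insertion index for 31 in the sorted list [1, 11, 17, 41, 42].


List is sorted: [1, 11, 17, 41, 42]
We need the leftmost position where 31 can be inserted, i.e. the first index whose element is >= 31 (or the end of the list if none is).
Binary search with low=0, high=5 (0-based indices):
  low=0, high=5, mid=2: a[2]=17 < 31, so low = 3
  low=3, high=5, mid=4: a[4]=42 >= 31, so high = 4
  low=3, high=4, mid=3: a[3]=41 >= 31, so high = 3
Now low = high = 3, so the insertion index is 3.
Final answer: 3


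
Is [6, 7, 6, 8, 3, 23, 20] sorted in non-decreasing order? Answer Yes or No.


Check consecutive pairs:
  6 <= 7? True
  7 <= 6? False
  6 <= 8? True
  8 <= 3? False
  3 <= 23? True
  23 <= 20? False
3 consecutive pair(s) are out of order, so the list is not sorted.
Final answer: No


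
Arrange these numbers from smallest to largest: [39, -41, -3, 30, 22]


Original list: [39, -41, -3, 30, 22]
Repeatedly take the smallest remaining element:
  Remaining [39, -41, -3, 30, 22] -> smallest is -41
  Remaining [39, -3, 30, 22] -> smallest is -3
  Remaining [39, 30, 22] -> smallest is 22
  Remaining [39, 30] -> smallest is 30
  Remaining [39] -> smallest is 39
Collecting the picks in order gives the sorted list.
Final answer: [-41, -3, 22, 30, 39]


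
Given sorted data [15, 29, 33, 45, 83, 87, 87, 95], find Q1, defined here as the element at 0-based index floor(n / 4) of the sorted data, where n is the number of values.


The list has n = 8 elements.
Q1 index = floor(8 / 4) = floor(2) = 2
Counting from index 0 in the sorted data, the element at index 2 is 33.
Final answer: 33


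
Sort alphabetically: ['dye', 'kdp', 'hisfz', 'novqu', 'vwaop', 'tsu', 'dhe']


Compare strings character by character (the first differing letter decides):
  'dhe' < 'dye' since 'h' < 'y' at position 2
  'dye' < 'hisfz' since 'd' < 'h' at position 1
  'hisfz' < 'kdp' since 'h' < 'k' at position 1
  'kdp' < 'novqu' since 'k' < 'n' at position 1
  'novqu' < 'tsu' since 'n' < 't' at position 1
  'tsu' < 'vwaop' since 't' < 'v' at position 1
Chaining these comparisons gives the alphabetical order.
Final answer: ['dhe', 'dye', 'hisfz', 'kdp', 'novqu', 'tsu', 'vwaop']


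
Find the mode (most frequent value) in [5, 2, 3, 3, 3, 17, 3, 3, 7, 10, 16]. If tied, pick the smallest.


Count the frequency of each value:
  2 appears 1 time(s)
  3 appears 5 time(s)
  5 appears 1 time(s)
  7 appears 1 time(s)
  10 appears 1 time(s)
  16 appears 1 time(s)
  17 appears 1 time(s)
Maximum frequency is 5.
Only 3 reaches that frequency, so it is the mode.
Final answer: 3


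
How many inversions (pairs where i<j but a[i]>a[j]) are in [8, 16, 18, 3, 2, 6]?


For each element, count the later elements that are smaller than it:
  8 (index 0): smaller elements after it = [3, 2, 6] -> 3
  16 (index 1): smaller elements after it = [3, 2, 6] -> 3
  18 (index 2): smaller elements after it = [3, 2, 6] -> 3
  3 (index 3): smaller elements after it = [2] -> 1
  2 (index 4): smaller elements after it = [] -> 0
Total inversions = 3 + 3 + 3 + 1 + 0 = 10
Final answer: 10


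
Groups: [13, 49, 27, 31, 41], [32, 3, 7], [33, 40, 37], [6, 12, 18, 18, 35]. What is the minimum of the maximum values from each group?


Find max of each group:
  Group 1: [13, 49, 27, 31, 41] -> max = 49
  Group 2: [32, 3, 7] -> max = 32
  Group 3: [33, 40, 37] -> max = 40
  Group 4: [6, 12, 18, 18, 35] -> max = 35
Maxes: [49, 32, 40, 35]
Minimum of maxes = 32
Final answer: 32


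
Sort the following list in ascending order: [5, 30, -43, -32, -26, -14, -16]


Original list: [5, 30, -43, -32, -26, -14, -16]
Repeatedly take the smallest remaining element:
  Remaining [5, 30, -43, -32, -26, -14, -16] -> smallest is -43
  Remaining [5, 30, -32, -26, -14, -16] -> smallest is -32
  Remaining [5, 30, -26, -14, -16] -> smallest is -26
  Remaining [5, 30, -14, -16] -> smallest is -16
  Remaining [5, 30, -14] -> smallest is -14
  Remaining [5, 30] -> smallest is 5
  Remaining [30] -> smallest is 30
Collecting the picks in order gives the sorted list.
Final answer: [-43, -32, -26, -16, -14, 5, 30]


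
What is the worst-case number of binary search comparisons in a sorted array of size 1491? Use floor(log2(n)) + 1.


Binary search halves the search space each step.
Maximum comparisons = floor(log2(1491)) + 1
log2(1491) = 10.5421
floor(log2(1491)) = 10, so 10 + 1 = 11
Final answer: 11


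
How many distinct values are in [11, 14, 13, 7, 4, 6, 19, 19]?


List all unique values:
Distinct values: [4, 6, 7, 11, 13, 14, 19]
Count = 7
Final answer: 7


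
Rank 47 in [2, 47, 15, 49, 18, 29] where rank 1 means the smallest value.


Sort ascending: [2, 15, 18, 29, 47, 49]
Find 47 in the sorted list.
47 is at position 5 (1-indexed).
Final answer: 5


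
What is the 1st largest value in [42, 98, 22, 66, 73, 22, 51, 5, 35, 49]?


Sort descending: [98, 73, 66, 51, 49, 42, 35, 22, 22, 5]
The 1st element (1-indexed) is at index 0.
Value = 98
Final answer: 98


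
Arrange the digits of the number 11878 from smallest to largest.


The number 11878 has digits: 1, 1, 8, 7, 8
Sorted: 1, 1, 7, 8, 8
Joining the sorted digits gives the result.
Final answer: 11788


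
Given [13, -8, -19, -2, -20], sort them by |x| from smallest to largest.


Compute absolute values:
  |13| = 13
  |-8| = 8
  |-19| = 19
  |-2| = 2
  |-20| = 20
Absolute values in increasing order: 2 < 8 < 13 < 19 < 20
Listing the original numbers in that order gives the answer.
Final answer: [-2, -8, 13, -19, -20]


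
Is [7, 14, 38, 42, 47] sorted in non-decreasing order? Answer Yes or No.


Check consecutive pairs:
  7 <= 14? True
  14 <= 38? True
  38 <= 42? True
  42 <= 47? True
Every consecutive pair is in order, so the list is non-decreasing.
Final answer: Yes


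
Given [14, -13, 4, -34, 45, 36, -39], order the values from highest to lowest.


Original list: [14, -13, 4, -34, 45, 36, -39]
Repeatedly take the largest remaining element:
  Remaining [14, -13, 4, -34, 45, 36, -39] -> largest is 45
  Remaining [14, -13, 4, -34, 36, -39] -> largest is 36
  Remaining [14, -13, 4, -34, -39] -> largest is 14
  Remaining [-13, 4, -34, -39] -> largest is 4
  Remaining [-13, -34, -39] -> largest is -13
  Remaining [-34, -39] -> largest is -34
  Remaining [-39] -> largest is -39
Collecting the picks in order gives the descending list.
Final answer: [45, 36, 14, 4, -13, -34, -39]


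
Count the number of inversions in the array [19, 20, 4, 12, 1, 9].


For each element, count the later elements that are smaller than it:
  19 (index 0): smaller elements after it = [4, 12, 1, 9] -> 4
  20 (index 1): smaller elements after it = [4, 12, 1, 9] -> 4
  4 (index 2): smaller elements after it = [1] -> 1
  12 (index 3): smaller elements after it = [1, 9] -> 2
  1 (index 4): smaller elements after it = [] -> 0
Total inversions = 4 + 4 + 1 + 2 + 0 = 11
Final answer: 11


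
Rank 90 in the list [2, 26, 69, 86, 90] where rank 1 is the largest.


Sort descending: [90, 86, 69, 26, 2]
Find 90 in the sorted list.
90 is at position 1.
Final answer: 1


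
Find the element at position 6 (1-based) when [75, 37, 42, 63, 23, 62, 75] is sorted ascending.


Sort ascending: [23, 37, 42, 62, 63, 75, 75]
The 6th element (1-indexed) is at index 5.
Value = 75
Final answer: 75


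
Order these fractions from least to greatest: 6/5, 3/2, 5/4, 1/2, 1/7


Convert to decimal for comparison:
  6/5 = 1.2
  3/2 = 1.5
  5/4 = 1.25
  1/2 = 0.5
  1/7 = 0.1429
Decimals in increasing order: 0.1429 < 0.5 < 1.2 < 1.25 < 1.5
Writing each back as its fraction gives the sorted order.
Final answer: 1/7, 1/2, 6/5, 5/4, 3/2


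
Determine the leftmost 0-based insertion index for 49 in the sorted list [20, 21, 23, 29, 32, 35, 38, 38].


List is sorted: [20, 21, 23, 29, 32, 35, 38, 38]
We need the leftmost position where 49 can be inserted, i.e. the first index whose element is >= 49 (or the end of the list if none is).
Binary search with low=0, high=8 (0-based indices):
  low=0, high=8, mid=4: a[4]=32 < 49, so low = 5
  low=5, high=8, mid=6: a[6]=38 < 49, so low = 7
  low=7, high=8, mid=7: a[7]=38 < 49, so low = 8
Now low = high = 8, so the insertion index is 8.
Final answer: 8


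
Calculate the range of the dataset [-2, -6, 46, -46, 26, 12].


Maximum value: 46
Minimum value: -46
Range = 46 - (-46) = 92
Final answer: 92


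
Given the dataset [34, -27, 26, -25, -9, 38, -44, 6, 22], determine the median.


First, sort the list: [-44, -27, -25, -9, 6, 22, 26, 34, 38]
The list has 9 elements (odd count).
The middle index is 4 (0-based), and the element there is 6.
Final answer: 6


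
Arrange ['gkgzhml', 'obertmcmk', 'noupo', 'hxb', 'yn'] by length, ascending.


Compute lengths:
  'gkgzhml' has length 7
  'obertmcmk' has length 9
  'noupo' has length 5
  'hxb' has length 3
  'yn' has length 2
Lengths in increasing order: 2 < 3 < 5 < 7 < 9
Listing the words in that order gives the answer.
Final answer: ['yn', 'hxb', 'noupo', 'gkgzhml', 'obertmcmk']


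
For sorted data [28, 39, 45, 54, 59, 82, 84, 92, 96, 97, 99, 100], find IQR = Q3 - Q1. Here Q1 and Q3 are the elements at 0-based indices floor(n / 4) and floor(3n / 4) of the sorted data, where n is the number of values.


The data has n = 12 elements.
Q1 index = floor(12 / 4) = floor(3) = 3; Q3 index = floor(3 * 12 / 4) = floor(9) = 9
Q1 = element at index 3 = 54
Q3 = element at index 9 = 97
IQR = 97 - 54 = 43
Final answer: 43


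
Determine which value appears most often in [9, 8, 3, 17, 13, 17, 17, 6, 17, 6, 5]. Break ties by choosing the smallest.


Count the frequency of each value:
  3 appears 1 time(s)
  5 appears 1 time(s)
  6 appears 2 time(s)
  8 appears 1 time(s)
  9 appears 1 time(s)
  13 appears 1 time(s)
  17 appears 4 time(s)
Maximum frequency is 4.
Only 17 reaches that frequency, so it is the mode.
Final answer: 17


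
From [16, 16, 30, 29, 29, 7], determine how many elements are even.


Check each element:
  16 is even
  16 is even
  30 is even
  29 is odd
  29 is odd
  7 is odd
Evens: [16, 16, 30]
Count of evens = 3
Final answer: 3


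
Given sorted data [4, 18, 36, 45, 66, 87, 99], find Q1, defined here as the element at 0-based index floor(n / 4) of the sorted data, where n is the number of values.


The list has n = 7 elements.
Q1 index = floor(7 / 4) = floor(1.75) = 1
Counting from index 0 in the sorted data, the element at index 1 is 18.
Final answer: 18


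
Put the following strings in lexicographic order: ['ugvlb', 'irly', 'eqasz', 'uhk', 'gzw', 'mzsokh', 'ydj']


Compare strings character by character (the first differing letter decides):
  'eqasz' < 'gzw' since 'e' < 'g' at position 1
  'gzw' < 'irly' since 'g' < 'i' at position 1
  'irly' < 'mzsokh' since 'i' < 'm' at position 1
  'mzsokh' < 'ugvlb' since 'm' < 'u' at position 1
  'ugvlb' < 'uhk' since 'g' < 'h' at position 2
  'uhk' < 'ydj' since 'u' < 'y' at position 1
Chaining these comparisons gives the alphabetical order.
Final answer: ['eqasz', 'gzw', 'irly', 'mzsokh', 'ugvlb', 'uhk', 'ydj']


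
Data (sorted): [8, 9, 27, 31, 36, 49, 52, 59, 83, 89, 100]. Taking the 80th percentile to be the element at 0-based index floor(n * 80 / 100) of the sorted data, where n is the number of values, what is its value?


The dataset has n = 11 elements.
Index = floor(11 * 80 / 100) = floor(880 / 100) = floor(8.8) = 8
Counting from index 0 in the sorted data, the element at index 8 is 83.
Final answer: 83


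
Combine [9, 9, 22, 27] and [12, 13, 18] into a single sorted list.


List A: [9, 9, 22, 27]
List B: [12, 13, 18]
Repeatedly compare the front elements and take the smaller:
  9 vs 12 -> take 9
  9 vs 12 -> take 9
  22 vs 12 -> take 12
  22 vs 13 -> take 13
  22 vs 18 -> take 18
  B is exhausted; append the rest of A: [22, 27]
Final answer: [9, 9, 12, 13, 18, 22, 27]


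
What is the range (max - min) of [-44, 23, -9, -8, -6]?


Maximum value: 23
Minimum value: -44
Range = 23 - (-44) = 67
Final answer: 67


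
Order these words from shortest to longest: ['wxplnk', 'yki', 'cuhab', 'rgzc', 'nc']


Compute lengths:
  'wxplnk' has length 6
  'yki' has length 3
  'cuhab' has length 5
  'rgzc' has length 4
  'nc' has length 2
Lengths in increasing order: 2 < 3 < 4 < 5 < 6
Listing the words in that order gives the answer.
Final answer: ['nc', 'yki', 'rgzc', 'cuhab', 'wxplnk']


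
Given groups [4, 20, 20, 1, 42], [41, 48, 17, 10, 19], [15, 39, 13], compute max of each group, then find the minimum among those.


Find max of each group:
  Group 1: [4, 20, 20, 1, 42] -> max = 42
  Group 2: [41, 48, 17, 10, 19] -> max = 48
  Group 3: [15, 39, 13] -> max = 39
Maxes: [42, 48, 39]
Minimum of maxes = 39
Final answer: 39


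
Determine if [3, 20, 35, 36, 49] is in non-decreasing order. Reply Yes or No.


Check consecutive pairs:
  3 <= 20? True
  20 <= 35? True
  35 <= 36? True
  36 <= 49? True
Every consecutive pair is in order, so the list is non-decreasing.
Final answer: Yes


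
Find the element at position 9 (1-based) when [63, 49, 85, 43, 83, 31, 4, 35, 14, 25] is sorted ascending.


Sort ascending: [4, 14, 25, 31, 35, 43, 49, 63, 83, 85]
The 9th element (1-indexed) is at index 8.
Value = 83
Final answer: 83


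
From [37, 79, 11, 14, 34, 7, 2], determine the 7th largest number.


Sort descending: [79, 37, 34, 14, 11, 7, 2]
The 7th element (1-indexed) is at index 6.
Value = 2
Final answer: 2


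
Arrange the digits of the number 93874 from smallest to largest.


The number 93874 has digits: 9, 3, 8, 7, 4
Sorted: 3, 4, 7, 8, 9
Joining the sorted digits gives the result.
Final answer: 34789


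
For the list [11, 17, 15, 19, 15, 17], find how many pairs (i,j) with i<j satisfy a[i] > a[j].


For each element, count the later elements that are smaller than it:
  11 (index 0): smaller elements after it = [] -> 0
  17 (index 1): smaller elements after it = [15, 15] -> 2
  15 (index 2): smaller elements after it = [] -> 0
  19 (index 3): smaller elements after it = [15, 17] -> 2
  15 (index 4): smaller elements after it = [] -> 0
Total inversions = 0 + 2 + 0 + 2 + 0 = 4
Final answer: 4


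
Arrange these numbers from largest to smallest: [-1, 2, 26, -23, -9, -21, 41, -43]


Original list: [-1, 2, 26, -23, -9, -21, 41, -43]
Repeatedly take the largest remaining element:
  Remaining [-1, 2, 26, -23, -9, -21, 41, -43] -> largest is 41
  Remaining [-1, 2, 26, -23, -9, -21, -43] -> largest is 26
  Remaining [-1, 2, -23, -9, -21, -43] -> largest is 2
  Remaining [-1, -23, -9, -21, -43] -> largest is -1
  Remaining [-23, -9, -21, -43] -> largest is -9
  Remaining [-23, -21, -43] -> largest is -21
  Remaining [-23, -43] -> largest is -23
  Remaining [-43] -> largest is -43
Collecting the picks in order gives the descending list.
Final answer: [41, 26, 2, -1, -9, -21, -23, -43]


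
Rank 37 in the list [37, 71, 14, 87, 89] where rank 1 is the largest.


Sort descending: [89, 87, 71, 37, 14]
Find 37 in the sorted list.
37 is at position 4.
Final answer: 4


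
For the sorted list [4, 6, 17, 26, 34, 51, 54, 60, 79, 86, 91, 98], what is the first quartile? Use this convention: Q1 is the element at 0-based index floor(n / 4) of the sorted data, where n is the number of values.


The list has n = 12 elements.
Q1 index = floor(12 / 4) = floor(3) = 3
Counting from index 0 in the sorted data, the element at index 3 is 26.
Final answer: 26


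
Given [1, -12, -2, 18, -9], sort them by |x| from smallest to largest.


Compute absolute values:
  |1| = 1
  |-12| = 12
  |-2| = 2
  |18| = 18
  |-9| = 9
Absolute values in increasing order: 1 < 2 < 9 < 12 < 18
Listing the original numbers in that order gives the answer.
Final answer: [1, -2, -9, -12, 18]


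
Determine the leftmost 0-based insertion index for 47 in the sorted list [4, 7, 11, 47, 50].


List is sorted: [4, 7, 11, 47, 50]
We need the leftmost position where 47 can be inserted, i.e. the first index whose element is >= 47 (or the end of the list if none is).
Binary search with low=0, high=5 (0-based indices):
  low=0, high=5, mid=2: a[2]=11 < 47, so low = 3
  low=3, high=5, mid=4: a[4]=50 >= 47, so high = 4
  low=3, high=4, mid=3: a[3]=47 >= 47, so high = 3
Now low = high = 3, so the insertion index is 3.
Final answer: 3


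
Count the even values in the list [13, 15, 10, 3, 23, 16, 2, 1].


Check each element:
  13 is odd
  15 is odd
  10 is even
  3 is odd
  23 is odd
  16 is even
  2 is even
  1 is odd
Evens: [10, 16, 2]
Count of evens = 3
Final answer: 3


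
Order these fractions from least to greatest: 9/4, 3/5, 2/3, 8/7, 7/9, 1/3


Convert to decimal for comparison:
  9/4 = 2.25
  3/5 = 0.6
  2/3 = 0.6667
  8/7 = 1.1429
  7/9 = 0.7778
  1/3 = 0.3333
Decimals in increasing order: 0.3333 < 0.6 < 0.6667 < 0.7778 < 1.1429 < 2.25
Writing each back as its fraction gives the sorted order.
Final answer: 1/3, 3/5, 2/3, 7/9, 8/7, 9/4


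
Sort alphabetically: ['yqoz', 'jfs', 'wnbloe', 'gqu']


Compare strings character by character (the first differing letter decides):
  'gqu' < 'jfs' since 'g' < 'j' at position 1
  'jfs' < 'wnbloe' since 'j' < 'w' at position 1
  'wnbloe' < 'yqoz' since 'w' < 'y' at position 1
Chaining these comparisons gives the alphabetical order.
Final answer: ['gqu', 'jfs', 'wnbloe', 'yqoz']


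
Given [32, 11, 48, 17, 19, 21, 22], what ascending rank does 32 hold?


Sort ascending: [11, 17, 19, 21, 22, 32, 48]
Find 32 in the sorted list.
32 is at position 6 (1-indexed).
Final answer: 6


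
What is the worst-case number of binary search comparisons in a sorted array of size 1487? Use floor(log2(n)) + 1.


Binary search halves the search space each step.
Maximum comparisons = floor(log2(1487)) + 1
log2(1487) = 10.5382
floor(log2(1487)) = 10, so 10 + 1 = 11
Final answer: 11


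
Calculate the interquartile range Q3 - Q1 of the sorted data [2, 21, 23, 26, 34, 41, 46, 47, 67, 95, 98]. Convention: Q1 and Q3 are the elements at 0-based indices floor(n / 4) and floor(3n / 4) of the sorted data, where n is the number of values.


The data has n = 11 elements.
Q1 index = floor(11 / 4) = floor(2.75) = 2; Q3 index = floor(3 * 11 / 4) = floor(8.25) = 8
Q1 = element at index 2 = 23
Q3 = element at index 8 = 67
IQR = 67 - 23 = 44
Final answer: 44


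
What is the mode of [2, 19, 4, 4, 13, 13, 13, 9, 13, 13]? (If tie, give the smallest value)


Count the frequency of each value:
  2 appears 1 time(s)
  4 appears 2 time(s)
  9 appears 1 time(s)
  13 appears 5 time(s)
  19 appears 1 time(s)
Maximum frequency is 5.
Only 13 reaches that frequency, so it is the mode.
Final answer: 13


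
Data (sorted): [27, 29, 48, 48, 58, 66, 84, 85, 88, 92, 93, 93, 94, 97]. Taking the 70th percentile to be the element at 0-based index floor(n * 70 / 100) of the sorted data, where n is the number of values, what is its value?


The dataset has n = 14 elements.
Index = floor(14 * 70 / 100) = floor(980 / 100) = floor(9.8) = 9
Counting from index 0 in the sorted data, the element at index 9 is 92.
Final answer: 92


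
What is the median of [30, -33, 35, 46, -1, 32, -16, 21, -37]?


First, sort the list: [-37, -33, -16, -1, 21, 30, 32, 35, 46]
The list has 9 elements (odd count).
The middle index is 4 (0-based), and the element there is 21.
Final answer: 21


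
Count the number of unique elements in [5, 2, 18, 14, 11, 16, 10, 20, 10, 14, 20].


List all unique values:
Distinct values: [2, 5, 10, 11, 14, 16, 18, 20]
Count = 8
Final answer: 8


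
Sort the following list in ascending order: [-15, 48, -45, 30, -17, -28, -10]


Original list: [-15, 48, -45, 30, -17, -28, -10]
Repeatedly take the smallest remaining element:
  Remaining [-15, 48, -45, 30, -17, -28, -10] -> smallest is -45
  Remaining [-15, 48, 30, -17, -28, -10] -> smallest is -28
  Remaining [-15, 48, 30, -17, -10] -> smallest is -17
  Remaining [-15, 48, 30, -10] -> smallest is -15
  Remaining [48, 30, -10] -> smallest is -10
  Remaining [48, 30] -> smallest is 30
  Remaining [48] -> smallest is 48
Collecting the picks in order gives the sorted list.
Final answer: [-45, -28, -17, -15, -10, 30, 48]


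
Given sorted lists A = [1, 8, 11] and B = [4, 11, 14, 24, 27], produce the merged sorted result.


List A: [1, 8, 11]
List B: [4, 11, 14, 24, 27]
Repeatedly compare the front elements and take the smaller:
  1 vs 4 -> take 1
  8 vs 4 -> take 4
  8 vs 11 -> take 8
  11 vs 11 -> take 11
  A is exhausted; append the rest of B: [11, 14, 24, 27]
Final answer: [1, 4, 8, 11, 11, 14, 24, 27]


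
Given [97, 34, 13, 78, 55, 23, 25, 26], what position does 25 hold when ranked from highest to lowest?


Sort descending: [97, 78, 55, 34, 26, 25, 23, 13]
Find 25 in the sorted list.
25 is at position 6.
Final answer: 6


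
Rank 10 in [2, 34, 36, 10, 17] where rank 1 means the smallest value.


Sort ascending: [2, 10, 17, 34, 36]
Find 10 in the sorted list.
10 is at position 2 (1-indexed).
Final answer: 2


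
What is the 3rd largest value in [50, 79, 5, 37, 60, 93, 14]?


Sort descending: [93, 79, 60, 50, 37, 14, 5]
The 3rd element (1-indexed) is at index 2.
Value = 60
Final answer: 60


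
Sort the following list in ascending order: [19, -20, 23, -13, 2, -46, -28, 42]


Original list: [19, -20, 23, -13, 2, -46, -28, 42]
Repeatedly take the smallest remaining element:
  Remaining [19, -20, 23, -13, 2, -46, -28, 42] -> smallest is -46
  Remaining [19, -20, 23, -13, 2, -28, 42] -> smallest is -28
  Remaining [19, -20, 23, -13, 2, 42] -> smallest is -20
  Remaining [19, 23, -13, 2, 42] -> smallest is -13
  Remaining [19, 23, 2, 42] -> smallest is 2
  Remaining [19, 23, 42] -> smallest is 19
  Remaining [23, 42] -> smallest is 23
  Remaining [42] -> smallest is 42
Collecting the picks in order gives the sorted list.
Final answer: [-46, -28, -20, -13, 2, 19, 23, 42]


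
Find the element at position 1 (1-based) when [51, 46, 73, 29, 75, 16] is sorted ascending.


Sort ascending: [16, 29, 46, 51, 73, 75]
The 1st element (1-indexed) is at index 0.
Value = 16
Final answer: 16


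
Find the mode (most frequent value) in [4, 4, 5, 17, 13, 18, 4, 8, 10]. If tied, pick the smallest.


Count the frequency of each value:
  4 appears 3 time(s)
  5 appears 1 time(s)
  8 appears 1 time(s)
  10 appears 1 time(s)
  13 appears 1 time(s)
  17 appears 1 time(s)
  18 appears 1 time(s)
Maximum frequency is 3.
Only 4 reaches that frequency, so it is the mode.
Final answer: 4


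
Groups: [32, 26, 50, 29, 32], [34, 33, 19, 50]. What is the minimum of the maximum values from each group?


Find max of each group:
  Group 1: [32, 26, 50, 29, 32] -> max = 50
  Group 2: [34, 33, 19, 50] -> max = 50
Maxes: [50, 50]
Minimum of maxes = 50
Final answer: 50


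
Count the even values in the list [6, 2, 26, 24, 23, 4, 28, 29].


Check each element:
  6 is even
  2 is even
  26 is even
  24 is even
  23 is odd
  4 is even
  28 is even
  29 is odd
Evens: [6, 2, 26, 24, 4, 28]
Count of evens = 6
Final answer: 6
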